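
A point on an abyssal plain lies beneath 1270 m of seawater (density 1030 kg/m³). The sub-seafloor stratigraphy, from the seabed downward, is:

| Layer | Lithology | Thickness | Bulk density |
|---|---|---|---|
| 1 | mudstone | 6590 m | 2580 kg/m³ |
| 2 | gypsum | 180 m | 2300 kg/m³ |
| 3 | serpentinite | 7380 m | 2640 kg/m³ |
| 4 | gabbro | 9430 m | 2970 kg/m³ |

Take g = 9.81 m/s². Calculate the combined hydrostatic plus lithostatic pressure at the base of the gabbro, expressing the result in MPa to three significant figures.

seawater: 1030 kg/m³ × 9.81 m/s² × 1270 m = 1.283×10^7 Pa = 12.83 MPa
mudstone: 2580 kg/m³ × 9.81 m/s² × 6590 m = 1.668×10^8 Pa = 166.8 MPa
gypsum: 2300 kg/m³ × 9.81 m/s² × 180 m = 4.061×10^6 Pa = 4.061 MPa
serpentinite: 2640 kg/m³ × 9.81 m/s² × 7380 m = 1.911×10^8 Pa = 191.1 MPa
gabbro: 2970 kg/m³ × 9.81 m/s² × 9430 m = 2.747×10^8 Pa = 274.7 MPa
Total = 12.83 + 166.8 + 4.061 + 191.1 + 274.7 = 649.57 MPa

650 MPa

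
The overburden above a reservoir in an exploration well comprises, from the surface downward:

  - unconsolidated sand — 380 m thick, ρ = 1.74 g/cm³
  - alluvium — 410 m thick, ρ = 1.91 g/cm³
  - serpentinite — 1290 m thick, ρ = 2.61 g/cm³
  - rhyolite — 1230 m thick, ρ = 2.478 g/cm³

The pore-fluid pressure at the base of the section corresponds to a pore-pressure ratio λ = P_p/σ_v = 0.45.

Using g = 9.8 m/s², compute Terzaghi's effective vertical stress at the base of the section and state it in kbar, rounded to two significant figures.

Overburden (lithostatic) stress σ_v:
unconsolidated sand: 1740 kg/m³ × 9.8 m/s² × 380 m = 6.480×10^6 Pa = 6.480 MPa
alluvium: 1910 kg/m³ × 9.8 m/s² × 410 m = 7.674×10^6 Pa = 7.674 MPa
serpentinite: 2610 kg/m³ × 9.8 m/s² × 1290 m = 3.300×10^7 Pa = 33.00 MPa
rhyolite: 2478 kg/m³ × 9.8 m/s² × 1230 m = 2.987×10^7 Pa = 29.87 MPa
Total = 6.480 + 7.674 + 33.00 + 29.87 = 77.020 MPa
Pore pressure P_p = λ·σ_v = 0.45 × 77.02 MPa = 34.66 MPa
Effective stress σ' = σ_v − P_p = 77.02 − 34.66 = 42.361 MPa = 0.42361 kbar

0.42 kbar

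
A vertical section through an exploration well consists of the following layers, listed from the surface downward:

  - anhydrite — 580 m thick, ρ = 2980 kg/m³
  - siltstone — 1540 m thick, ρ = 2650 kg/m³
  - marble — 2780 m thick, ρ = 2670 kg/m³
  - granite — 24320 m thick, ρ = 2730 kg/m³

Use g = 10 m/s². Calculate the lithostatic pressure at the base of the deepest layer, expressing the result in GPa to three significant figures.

anhydrite: 2980 kg/m³ × 10 m/s² × 580 m = 1.728×10^7 Pa = 0.01728 GPa
siltstone: 2650 kg/m³ × 10 m/s² × 1540 m = 4.081×10^7 Pa = 0.04081 GPa
marble: 2670 kg/m³ × 10 m/s² × 2780 m = 7.423×10^7 Pa = 0.07423 GPa
granite: 2730 kg/m³ × 10 m/s² × 24320 m = 6.639×10^8 Pa = 0.6639 GPa
Total = 0.01728 + 0.04081 + 0.07423 + 0.6639 = 0.79626 GPa

0.796 GPa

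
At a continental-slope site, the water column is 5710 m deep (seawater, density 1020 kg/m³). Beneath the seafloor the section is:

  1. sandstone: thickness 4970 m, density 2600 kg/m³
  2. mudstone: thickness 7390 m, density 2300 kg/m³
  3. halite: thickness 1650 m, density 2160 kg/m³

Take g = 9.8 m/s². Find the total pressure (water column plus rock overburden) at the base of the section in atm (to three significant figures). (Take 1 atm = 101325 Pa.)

seawater: 1020 kg/m³ × 9.8 m/s² × 5710 m = 5.708×10^7 Pa = 563.3 atm
sandstone: 2600 kg/m³ × 9.8 m/s² × 4970 m = 1.266×10^8 Pa = 1250 atm
mudstone: 2300 kg/m³ × 9.8 m/s² × 7390 m = 1.666×10^8 Pa = 1644 atm
halite: 2160 kg/m³ × 9.8 m/s² × 1650 m = 3.493×10^7 Pa = 344.7 atm
Total = 563.3 + 1250 + 1644 + 344.7 = 3801.7 atm

3800 atm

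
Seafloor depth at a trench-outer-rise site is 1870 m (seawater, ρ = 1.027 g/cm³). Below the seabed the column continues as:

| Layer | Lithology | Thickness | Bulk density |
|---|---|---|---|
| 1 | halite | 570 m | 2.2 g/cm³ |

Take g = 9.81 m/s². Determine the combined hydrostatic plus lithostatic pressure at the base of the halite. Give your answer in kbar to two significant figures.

0.31 kbar

seawater: 1027 kg/m³ × 9.81 m/s² × 1870 m = 1.884×10^7 Pa = 0.1884 kbar
halite: 2200 kg/m³ × 9.81 m/s² × 570 m = 1.230×10^7 Pa = 0.1230 kbar
Total = 0.1884 + 0.1230 = 0.31142 kbar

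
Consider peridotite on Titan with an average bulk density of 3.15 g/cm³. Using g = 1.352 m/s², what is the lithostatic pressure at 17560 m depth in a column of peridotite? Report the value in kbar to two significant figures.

peridotite: 3150 kg/m³ × 1.352 m/s² × 17560 m = 7.478×10^7 Pa = 0.7478 kbar

0.75 kbar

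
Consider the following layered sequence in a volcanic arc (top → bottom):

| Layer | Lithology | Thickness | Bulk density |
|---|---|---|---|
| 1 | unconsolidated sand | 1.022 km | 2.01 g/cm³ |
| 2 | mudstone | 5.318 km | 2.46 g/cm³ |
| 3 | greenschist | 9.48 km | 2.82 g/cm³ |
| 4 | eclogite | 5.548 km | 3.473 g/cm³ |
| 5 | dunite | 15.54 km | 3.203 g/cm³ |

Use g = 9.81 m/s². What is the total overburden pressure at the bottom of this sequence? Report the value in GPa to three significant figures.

1.09 GPa

unconsolidated sand: 2010 kg/m³ × 9.81 m/s² × 1022 m = 2.015×10^7 Pa = 0.02015 GPa
mudstone: 2460 kg/m³ × 9.81 m/s² × 5318 m = 1.283×10^8 Pa = 0.1283 GPa
greenschist: 2820 kg/m³ × 9.81 m/s² × 9480 m = 2.623×10^8 Pa = 0.2623 GPa
eclogite: 3473 kg/m³ × 9.81 m/s² × 5548 m = 1.890×10^8 Pa = 0.1890 GPa
dunite: 3203 kg/m³ × 9.81 m/s² × 15540 m = 4.883×10^8 Pa = 0.4883 GPa
Total = 0.02015 + 0.1283 + 0.2623 + 0.1890 + 0.4883 = 1.0881 GPa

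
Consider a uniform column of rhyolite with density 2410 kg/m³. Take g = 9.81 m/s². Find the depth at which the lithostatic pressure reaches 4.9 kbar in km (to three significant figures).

h = P/(ρg) = 4.9 kbar / (2410 kg/m³ × 9.81 m/s²) = 4.900×10^8 Pa / 23642 Pa/m = 20726 m
= 20.726 km

20.7 km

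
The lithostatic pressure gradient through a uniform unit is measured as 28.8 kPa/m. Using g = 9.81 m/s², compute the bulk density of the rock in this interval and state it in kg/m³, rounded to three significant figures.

2940 kg/m³

ρ = (dP/dz)/g = 28.8 kPa/m / 9.81 m/s² = 28800 Pa/m / 9.81 m/s² = 2935.8 kg/m³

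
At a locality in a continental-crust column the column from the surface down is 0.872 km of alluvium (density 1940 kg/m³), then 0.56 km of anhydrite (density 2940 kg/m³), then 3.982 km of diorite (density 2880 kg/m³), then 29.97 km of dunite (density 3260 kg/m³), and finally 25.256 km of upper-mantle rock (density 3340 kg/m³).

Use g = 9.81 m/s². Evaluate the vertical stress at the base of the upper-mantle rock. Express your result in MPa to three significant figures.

alluvium: 1940 kg/m³ × 9.81 m/s² × 872 m = 1.660×10^7 Pa = 16.60 MPa
anhydrite: 2940 kg/m³ × 9.81 m/s² × 560 m = 1.615×10^7 Pa = 16.15 MPa
diorite: 2880 kg/m³ × 9.81 m/s² × 3982 m = 1.125×10^8 Pa = 112.5 MPa
dunite: 3260 kg/m³ × 9.81 m/s² × 29970 m = 9.585×10^8 Pa = 958.5 MPa
upper-mantle rock: 3340 kg/m³ × 9.81 m/s² × 25256 m = 8.275×10^8 Pa = 827.5 MPa
Total = 16.60 + 16.15 + 112.5 + 958.5 + 827.5 = 1931.2 MPa

1930 MPa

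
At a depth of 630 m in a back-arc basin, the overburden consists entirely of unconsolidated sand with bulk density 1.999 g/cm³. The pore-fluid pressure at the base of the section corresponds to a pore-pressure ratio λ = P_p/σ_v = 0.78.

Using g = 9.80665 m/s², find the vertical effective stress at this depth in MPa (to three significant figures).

2.72 MPa

Overburden (lithostatic) stress σ_v:
unconsolidated sand: 1999 kg/m³ × 9.80665 m/s² × 630 m = 1.235×10^7 Pa = 12.35 MPa
Pore pressure P_p = λ·σ_v = 0.78 × 12.35 MPa = 9.633 MPa
Effective stress σ' = σ_v − P_p = 12.35 − 9.633 = 2.7170 MPa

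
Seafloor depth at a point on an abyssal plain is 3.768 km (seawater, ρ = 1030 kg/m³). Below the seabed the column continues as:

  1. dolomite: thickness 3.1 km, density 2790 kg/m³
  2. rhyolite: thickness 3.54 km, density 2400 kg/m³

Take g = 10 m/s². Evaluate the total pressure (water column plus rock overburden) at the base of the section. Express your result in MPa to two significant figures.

seawater: 1030 kg/m³ × 10 m/s² × 3768 m = 3.881×10^7 Pa = 38.81 MPa
dolomite: 2790 kg/m³ × 10 m/s² × 3100 m = 8.649×10^7 Pa = 86.49 MPa
rhyolite: 2400 kg/m³ × 10 m/s² × 3540 m = 8.496×10^7 Pa = 84.96 MPa
Total = 38.81 + 86.49 + 84.96 = 210.26 MPa

210 MPa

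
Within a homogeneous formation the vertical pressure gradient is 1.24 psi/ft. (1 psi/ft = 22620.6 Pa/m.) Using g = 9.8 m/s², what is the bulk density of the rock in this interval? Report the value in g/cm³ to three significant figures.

2.86 g/cm³

ρ = (dP/dz)/g = 1.24 psi/ft / 9.8 m/s² = 28050 Pa/m / 9.8 m/s² = 2862.2 kg/m³
= 2.862 g/cm³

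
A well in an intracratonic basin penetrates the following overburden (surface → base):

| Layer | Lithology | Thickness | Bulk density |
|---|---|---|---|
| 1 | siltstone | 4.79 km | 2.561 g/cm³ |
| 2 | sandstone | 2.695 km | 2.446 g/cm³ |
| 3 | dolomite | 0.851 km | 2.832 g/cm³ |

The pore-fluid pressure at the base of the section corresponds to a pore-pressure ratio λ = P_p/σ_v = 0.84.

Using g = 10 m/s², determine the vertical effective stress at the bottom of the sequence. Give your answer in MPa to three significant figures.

34.0 MPa

Overburden (lithostatic) stress σ_v:
siltstone: 2561 kg/m³ × 10 m/s² × 4790 m = 1.227×10^8 Pa = 122.7 MPa
sandstone: 2446 kg/m³ × 10 m/s² × 2695 m = 6.592×10^7 Pa = 65.92 MPa
dolomite: 2832 kg/m³ × 10 m/s² × 851 m = 2.410×10^7 Pa = 24.10 MPa
Total = 122.7 + 65.92 + 24.10 = 212.69 MPa
Pore pressure P_p = λ·σ_v = 0.84 × 212.7 MPa = 178.7 MPa
Effective stress σ' = σ_v − P_p = 212.7 − 178.7 = 34.031 MPa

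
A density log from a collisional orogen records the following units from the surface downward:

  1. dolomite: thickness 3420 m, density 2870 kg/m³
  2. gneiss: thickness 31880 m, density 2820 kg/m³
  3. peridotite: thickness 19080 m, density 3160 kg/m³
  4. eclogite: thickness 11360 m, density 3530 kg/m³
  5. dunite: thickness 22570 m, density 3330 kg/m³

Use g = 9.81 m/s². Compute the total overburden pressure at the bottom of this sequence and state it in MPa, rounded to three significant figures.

2700 MPa

dolomite: 2870 kg/m³ × 9.81 m/s² × 3420 m = 9.629×10^7 Pa = 96.29 MPa
gneiss: 2820 kg/m³ × 9.81 m/s² × 31880 m = 8.819×10^8 Pa = 881.9 MPa
peridotite: 3160 kg/m³ × 9.81 m/s² × 19080 m = 5.915×10^8 Pa = 591.5 MPa
eclogite: 3530 kg/m³ × 9.81 m/s² × 11360 m = 3.934×10^8 Pa = 393.4 MPa
dunite: 3330 kg/m³ × 9.81 m/s² × 22570 m = 7.373×10^8 Pa = 737.3 MPa
Total = 96.29 + 881.9 + 591.5 + 393.4 + 737.3 = 2700.4 MPa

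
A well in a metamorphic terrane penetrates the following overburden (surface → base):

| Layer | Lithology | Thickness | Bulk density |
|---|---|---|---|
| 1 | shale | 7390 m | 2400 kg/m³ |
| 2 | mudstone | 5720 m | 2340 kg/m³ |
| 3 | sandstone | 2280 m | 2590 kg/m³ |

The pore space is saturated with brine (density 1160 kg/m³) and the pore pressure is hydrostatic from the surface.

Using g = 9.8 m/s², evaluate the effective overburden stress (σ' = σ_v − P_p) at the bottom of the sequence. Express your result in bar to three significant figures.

Overburden (lithostatic) stress σ_v:
shale: 2400 kg/m³ × 9.8 m/s² × 7390 m = 1.738×10^8 Pa = 173.8 MPa
mudstone: 2340 kg/m³ × 9.8 m/s² × 5720 m = 1.312×10^8 Pa = 131.2 MPa
sandstone: 2590 kg/m³ × 9.8 m/s² × 2280 m = 5.787×10^7 Pa = 57.87 MPa
Total = 173.8 + 131.2 + 57.87 = 362.85 MPa
Pore pressure P_p = 1160 kg/m³ × 9.8 m/s² × 15390 m = 1.750×10^8 Pa = 175.0 MPa
Effective stress σ' = σ_v − P_p = 362.9 − 175.0 = 187.90 MPa = 1879.0 bar

1880 bar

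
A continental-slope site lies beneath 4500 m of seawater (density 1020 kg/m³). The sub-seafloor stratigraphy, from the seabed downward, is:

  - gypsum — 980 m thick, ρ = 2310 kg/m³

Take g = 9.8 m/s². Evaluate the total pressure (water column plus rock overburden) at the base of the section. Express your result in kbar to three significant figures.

seawater: 1020 kg/m³ × 9.8 m/s² × 4500 m = 4.498×10^7 Pa = 0.4498 kbar
gypsum: 2310 kg/m³ × 9.8 m/s² × 980 m = 2.219×10^7 Pa = 0.2219 kbar
Total = 0.4498 + 0.2219 = 0.67167 kbar

0.672 kbar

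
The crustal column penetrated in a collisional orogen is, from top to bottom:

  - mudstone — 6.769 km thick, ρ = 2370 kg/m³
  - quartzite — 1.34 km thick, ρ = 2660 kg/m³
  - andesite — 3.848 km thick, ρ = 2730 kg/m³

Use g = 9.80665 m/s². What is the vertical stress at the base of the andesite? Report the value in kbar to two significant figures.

mudstone: 2370 kg/m³ × 9.80665 m/s² × 6769 m = 1.573×10^8 Pa = 1.573 kbar
quartzite: 2660 kg/m³ × 9.80665 m/s² × 1340 m = 3.495×10^7 Pa = 0.3495 kbar
andesite: 2730 kg/m³ × 9.80665 m/s² × 3848 m = 1.030×10^8 Pa = 1.030 kbar
Total = 1.573 + 0.3495 + 1.030 = 2.9530 kbar

3.0 kbar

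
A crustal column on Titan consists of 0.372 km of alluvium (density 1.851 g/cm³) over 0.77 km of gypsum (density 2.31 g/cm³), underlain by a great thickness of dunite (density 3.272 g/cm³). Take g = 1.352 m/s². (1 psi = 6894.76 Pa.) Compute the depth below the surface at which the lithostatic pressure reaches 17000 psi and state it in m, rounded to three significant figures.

Pressure at base of upper layers: 1851×1.352×372 + 2310×1.352×770 = 3.336×10^6 Pa = 483.8 psi
Remaining pressure to be supplied by dunite: 1.172×10^8 − 3.336×10^6 = 1.139×10^8 Pa
Additional depth in dunite = 1.139×10^8 Pa / (3272 kg/m³ × 1.352 m/s²) = 25742 m
Total depth = 1142 m + 25742 m = 26884 m

26900 m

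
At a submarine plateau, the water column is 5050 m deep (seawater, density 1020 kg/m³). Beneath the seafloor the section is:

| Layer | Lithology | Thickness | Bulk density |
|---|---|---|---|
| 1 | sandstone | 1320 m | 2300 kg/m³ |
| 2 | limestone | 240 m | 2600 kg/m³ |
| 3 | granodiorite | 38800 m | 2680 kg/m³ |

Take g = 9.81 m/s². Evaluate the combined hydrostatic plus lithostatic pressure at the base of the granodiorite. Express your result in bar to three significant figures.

11100 bar

seawater: 1020 kg/m³ × 9.81 m/s² × 5050 m = 5.053×10^7 Pa = 505.3 bar
sandstone: 2300 kg/m³ × 9.81 m/s² × 1320 m = 2.978×10^7 Pa = 297.8 bar
limestone: 2600 kg/m³ × 9.81 m/s² × 240 m = 6.121×10^6 Pa = 61.21 bar
granodiorite: 2680 kg/m³ × 9.81 m/s² × 38800 m = 1.020×10^9 Pa = 10201 bar
Total = 505.3 + 297.8 + 61.21 + 10201 = 11065 bar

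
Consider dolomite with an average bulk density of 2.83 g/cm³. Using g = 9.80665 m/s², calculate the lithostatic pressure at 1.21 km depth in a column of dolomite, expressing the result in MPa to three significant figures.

dolomite: 2830 kg/m³ × 9.80665 m/s² × 1210 m = 3.358×10^7 Pa = 33.58 MPa

33.6 MPa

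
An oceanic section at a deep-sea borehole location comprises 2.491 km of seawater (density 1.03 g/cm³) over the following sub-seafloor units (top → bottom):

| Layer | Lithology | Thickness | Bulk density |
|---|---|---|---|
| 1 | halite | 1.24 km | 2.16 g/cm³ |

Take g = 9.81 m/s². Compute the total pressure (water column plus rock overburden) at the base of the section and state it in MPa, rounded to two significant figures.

seawater: 1030 kg/m³ × 9.81 m/s² × 2491 m = 2.517×10^7 Pa = 25.17 MPa
halite: 2160 kg/m³ × 9.81 m/s² × 1240 m = 2.628×10^7 Pa = 26.28 MPa
Total = 25.17 + 26.28 = 51.445 MPa

51 MPa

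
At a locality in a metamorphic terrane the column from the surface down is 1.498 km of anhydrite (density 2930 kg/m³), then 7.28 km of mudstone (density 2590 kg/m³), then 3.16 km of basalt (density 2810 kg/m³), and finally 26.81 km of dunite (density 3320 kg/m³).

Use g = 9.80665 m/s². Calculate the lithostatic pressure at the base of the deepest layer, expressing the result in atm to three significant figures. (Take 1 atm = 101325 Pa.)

anhydrite: 2930 kg/m³ × 9.80665 m/s² × 1498 m = 4.304×10^7 Pa = 424.8 atm
mudstone: 2590 kg/m³ × 9.80665 m/s² × 7280 m = 1.849×10^8 Pa = 1825 atm
basalt: 2810 kg/m³ × 9.80665 m/s² × 3160 m = 8.708×10^7 Pa = 859.4 atm
dunite: 3320 kg/m³ × 9.80665 m/s² × 26810 m = 8.729×10^8 Pa = 8615 atm
Total = 424.8 + 1825 + 859.4 + 8615 = 11724 atm

11700 atm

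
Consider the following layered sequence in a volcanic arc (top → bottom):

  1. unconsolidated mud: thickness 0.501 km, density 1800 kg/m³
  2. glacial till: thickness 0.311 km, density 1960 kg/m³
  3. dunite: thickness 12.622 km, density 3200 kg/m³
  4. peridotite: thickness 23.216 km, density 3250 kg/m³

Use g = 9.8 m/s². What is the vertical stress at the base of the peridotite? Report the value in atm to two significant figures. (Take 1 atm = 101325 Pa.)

unconsolidated mud: 1800 kg/m³ × 9.8 m/s² × 501 m = 8.838×10^6 Pa = 87.22 atm
glacial till: 1960 kg/m³ × 9.8 m/s² × 311 m = 5.974×10^6 Pa = 58.96 atm
dunite: 3200 kg/m³ × 9.8 m/s² × 12622 m = 3.958×10^8 Pa = 3906 atm
peridotite: 3250 kg/m³ × 9.8 m/s² × 23216 m = 7.394×10^8 Pa = 7298 atm
Total = 87.22 + 58.96 + 3906 + 7298 = 11350 atm

11000 atm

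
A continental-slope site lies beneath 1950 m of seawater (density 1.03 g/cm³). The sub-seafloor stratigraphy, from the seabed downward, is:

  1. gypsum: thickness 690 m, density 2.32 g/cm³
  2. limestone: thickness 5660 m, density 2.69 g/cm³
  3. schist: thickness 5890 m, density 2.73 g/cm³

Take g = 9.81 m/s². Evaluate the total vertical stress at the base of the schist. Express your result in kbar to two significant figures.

3.4 kbar

seawater: 1030 kg/m³ × 9.81 m/s² × 1950 m = 1.970×10^7 Pa = 0.1970 kbar
gypsum: 2320 kg/m³ × 9.81 m/s² × 690 m = 1.570×10^7 Pa = 0.1570 kbar
limestone: 2690 kg/m³ × 9.81 m/s² × 5660 m = 1.494×10^8 Pa = 1.494 kbar
schist: 2730 kg/m³ × 9.81 m/s² × 5890 m = 1.577×10^8 Pa = 1.577 kbar
Total = 0.1970 + 0.1570 + 1.494 + 1.577 = 3.4251 kbar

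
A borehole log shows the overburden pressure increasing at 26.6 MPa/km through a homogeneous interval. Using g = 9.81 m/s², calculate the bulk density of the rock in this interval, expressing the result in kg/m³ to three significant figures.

ρ = (dP/dz)/g = 26.6 MPa/km / 9.81 m/s² = 26600 Pa/m / 9.81 m/s² = 2711.5 kg/m³

2710 kg/m³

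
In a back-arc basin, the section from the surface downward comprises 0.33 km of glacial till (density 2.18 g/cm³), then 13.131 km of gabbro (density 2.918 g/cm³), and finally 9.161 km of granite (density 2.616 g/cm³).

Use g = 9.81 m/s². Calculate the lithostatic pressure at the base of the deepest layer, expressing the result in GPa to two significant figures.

0.62 GPa

glacial till: 2180 kg/m³ × 9.81 m/s² × 330 m = 7.057×10^6 Pa = 7.057×10^-3 GPa
gabbro: 2918 kg/m³ × 9.81 m/s² × 13131 m = 3.759×10^8 Pa = 0.3759 GPa
granite: 2616 kg/m³ × 9.81 m/s² × 9161 m = 2.351×10^8 Pa = 0.2351 GPa
Total = 7.057×10^-3 + 0.3759 + 0.2351 = 0.61804 GPa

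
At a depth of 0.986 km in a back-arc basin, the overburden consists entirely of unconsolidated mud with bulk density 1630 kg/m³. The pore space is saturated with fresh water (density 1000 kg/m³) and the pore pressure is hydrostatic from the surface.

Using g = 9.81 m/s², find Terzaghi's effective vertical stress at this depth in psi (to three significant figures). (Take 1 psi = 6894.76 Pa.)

Overburden (lithostatic) stress σ_v:
unconsolidated mud: 1630 kg/m³ × 9.81 m/s² × 986 m = 1.577×10^7 Pa = 15.77 MPa
Pore pressure P_p = 1000 kg/m³ × 9.81 m/s² × 986 m = 9.673×10^6 Pa = 9.673 MPa
Effective stress σ' = σ_v − P_p = 15.77 − 9.673 = 6.0938 MPa = 883.83 psi

884 psi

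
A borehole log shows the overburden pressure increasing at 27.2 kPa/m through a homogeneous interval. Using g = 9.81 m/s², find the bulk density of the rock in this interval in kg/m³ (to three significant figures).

ρ = (dP/dz)/g = 27.2 kPa/m / 9.81 m/s² = 27200 Pa/m / 9.81 m/s² = 2772.7 kg/m³

2770 kg/m³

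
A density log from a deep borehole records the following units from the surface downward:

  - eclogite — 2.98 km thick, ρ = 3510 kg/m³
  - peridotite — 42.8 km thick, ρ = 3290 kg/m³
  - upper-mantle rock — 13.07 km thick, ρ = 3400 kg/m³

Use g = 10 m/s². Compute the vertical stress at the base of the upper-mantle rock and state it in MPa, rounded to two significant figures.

eclogite: 3510 kg/m³ × 10 m/s² × 2980 m = 1.046×10^8 Pa = 104.6 MPa
peridotite: 3290 kg/m³ × 10 m/s² × 42800 m = 1.408×10^9 Pa = 1408 MPa
upper-mantle rock: 3400 kg/m³ × 10 m/s² × 13070 m = 4.444×10^8 Pa = 444.4 MPa
Total = 104.6 + 1408 + 444.4 = 1957.1 MPa

2000 MPa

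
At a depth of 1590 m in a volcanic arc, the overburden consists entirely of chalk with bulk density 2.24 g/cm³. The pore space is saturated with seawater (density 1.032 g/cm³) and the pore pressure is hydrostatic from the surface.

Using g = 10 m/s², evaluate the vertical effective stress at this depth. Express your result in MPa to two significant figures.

Overburden (lithostatic) stress σ_v:
chalk: 2240 kg/m³ × 10 m/s² × 1590 m = 3.562×10^7 Pa = 35.62 MPa
Pore pressure P_p = 1032 kg/m³ × 10 m/s² × 1590 m = 1.641×10^7 Pa = 16.41 MPa
Effective stress σ' = σ_v − P_p = 35.62 − 16.41 = 19.207 MPa

19 MPa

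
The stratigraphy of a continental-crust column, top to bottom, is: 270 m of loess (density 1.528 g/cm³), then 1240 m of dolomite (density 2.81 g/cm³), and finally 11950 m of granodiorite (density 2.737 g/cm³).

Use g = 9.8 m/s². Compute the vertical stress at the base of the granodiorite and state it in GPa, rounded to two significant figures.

loess: 1528 kg/m³ × 9.8 m/s² × 270 m = 4.043×10^6 Pa = 4.043×10^-3 GPa
dolomite: 2810 kg/m³ × 9.8 m/s² × 1240 m = 3.415×10^7 Pa = 0.03415 GPa
granodiorite: 2737 kg/m³ × 9.8 m/s² × 11950 m = 3.205×10^8 Pa = 0.3205 GPa
Total = 4.043×10^-3 + 0.03415 + 0.3205 = 0.35872 GPa

0.36 GPa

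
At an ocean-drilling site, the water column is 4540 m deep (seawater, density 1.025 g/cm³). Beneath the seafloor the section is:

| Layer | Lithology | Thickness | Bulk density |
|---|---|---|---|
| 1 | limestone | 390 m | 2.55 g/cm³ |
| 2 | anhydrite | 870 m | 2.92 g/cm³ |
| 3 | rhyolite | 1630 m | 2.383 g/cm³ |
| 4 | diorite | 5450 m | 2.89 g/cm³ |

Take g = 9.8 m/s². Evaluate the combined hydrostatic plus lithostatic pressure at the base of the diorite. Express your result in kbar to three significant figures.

seawater: 1025 kg/m³ × 9.8 m/s² × 4540 m = 4.560×10^7 Pa = 0.4560 kbar
limestone: 2550 kg/m³ × 9.8 m/s² × 390 m = 9.746×10^6 Pa = 0.09746 kbar
anhydrite: 2920 kg/m³ × 9.8 m/s² × 870 m = 2.490×10^7 Pa = 0.2490 kbar
rhyolite: 2383 kg/m³ × 9.8 m/s² × 1630 m = 3.807×10^7 Pa = 0.3807 kbar
diorite: 2890 kg/m³ × 9.8 m/s² × 5450 m = 1.544×10^8 Pa = 1.544 kbar
Total = 0.4560 + 0.09746 + 0.2490 + 0.3807 + 1.544 = 2.7267 kbar

2.73 kbar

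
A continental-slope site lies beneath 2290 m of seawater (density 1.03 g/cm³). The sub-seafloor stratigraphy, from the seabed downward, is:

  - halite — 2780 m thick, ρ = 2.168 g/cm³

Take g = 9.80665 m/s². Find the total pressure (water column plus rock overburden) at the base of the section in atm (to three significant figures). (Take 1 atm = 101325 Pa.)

seawater: 1030 kg/m³ × 9.80665 m/s² × 2290 m = 2.313×10^7 Pa = 228.3 atm
halite: 2168 kg/m³ × 9.80665 m/s² × 2780 m = 5.911×10^7 Pa = 583.3 atm
Total = 228.3 + 583.3 = 811.61 atm

812 atm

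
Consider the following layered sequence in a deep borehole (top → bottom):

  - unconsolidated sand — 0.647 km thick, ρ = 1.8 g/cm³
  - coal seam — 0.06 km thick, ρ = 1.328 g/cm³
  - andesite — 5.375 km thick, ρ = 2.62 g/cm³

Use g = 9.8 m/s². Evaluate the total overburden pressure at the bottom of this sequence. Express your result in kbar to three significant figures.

unconsolidated sand: 1800 kg/m³ × 9.8 m/s² × 647 m = 1.141×10^7 Pa = 0.1141 kbar
coal seam: 1328 kg/m³ × 9.8 m/s² × 60 m = 7.809×10^5 Pa = 7.809×10^-3 kbar
andesite: 2620 kg/m³ × 9.8 m/s² × 5375 m = 1.380×10^8 Pa = 1.380 kbar
Total = 0.1141 + 7.809×10^-3 + 1.380 = 1.5020 kbar

1.50 kbar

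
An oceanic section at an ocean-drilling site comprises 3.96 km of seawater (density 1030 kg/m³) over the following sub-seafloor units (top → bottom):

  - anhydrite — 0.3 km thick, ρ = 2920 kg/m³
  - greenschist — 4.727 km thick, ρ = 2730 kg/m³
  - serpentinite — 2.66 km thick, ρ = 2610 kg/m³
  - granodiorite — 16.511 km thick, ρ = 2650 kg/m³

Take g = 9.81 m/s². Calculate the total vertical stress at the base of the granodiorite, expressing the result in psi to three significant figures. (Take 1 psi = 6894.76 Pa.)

seawater: 1030 kg/m³ × 9.81 m/s² × 3960 m = 4.001×10^7 Pa = 5803 psi
anhydrite: 2920 kg/m³ × 9.81 m/s² × 300 m = 8.594×10^6 Pa = 1246 psi
greenschist: 2730 kg/m³ × 9.81 m/s² × 4727 m = 1.266×10^8 Pa = 18361 psi
serpentinite: 2610 kg/m³ × 9.81 m/s² × 2660 m = 6.811×10^7 Pa = 9878 psi
granodiorite: 2650 kg/m³ × 9.81 m/s² × 16511 m = 4.292×10^8 Pa = 62254 psi
Total = 5803 + 1246 + 18361 + 9878 + 62254 = 97543 psi

97500 psi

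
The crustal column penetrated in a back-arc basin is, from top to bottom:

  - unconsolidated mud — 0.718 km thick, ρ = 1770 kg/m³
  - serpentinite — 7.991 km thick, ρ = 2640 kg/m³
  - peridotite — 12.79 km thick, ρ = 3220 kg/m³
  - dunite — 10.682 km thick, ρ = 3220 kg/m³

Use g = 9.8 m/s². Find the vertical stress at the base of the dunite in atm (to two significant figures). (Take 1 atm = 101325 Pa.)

9500 atm

unconsolidated mud: 1770 kg/m³ × 9.8 m/s² × 718 m = 1.245×10^7 Pa = 122.9 atm
serpentinite: 2640 kg/m³ × 9.8 m/s² × 7991 m = 2.067×10^8 Pa = 2040 atm
peridotite: 3220 kg/m³ × 9.8 m/s² × 12790 m = 4.036×10^8 Pa = 3983 atm
dunite: 3220 kg/m³ × 9.8 m/s² × 10682 m = 3.371×10^8 Pa = 3327 atm
Total = 122.9 + 2040 + 3983 + 3327 = 9473.3 atm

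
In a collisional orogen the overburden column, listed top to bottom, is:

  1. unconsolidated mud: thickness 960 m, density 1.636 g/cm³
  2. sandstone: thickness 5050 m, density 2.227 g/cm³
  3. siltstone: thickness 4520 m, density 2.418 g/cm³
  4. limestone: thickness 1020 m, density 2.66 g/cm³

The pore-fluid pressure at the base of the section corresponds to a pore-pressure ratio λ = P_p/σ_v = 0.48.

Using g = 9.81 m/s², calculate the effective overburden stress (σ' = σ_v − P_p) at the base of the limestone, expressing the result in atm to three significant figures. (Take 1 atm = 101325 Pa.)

Overburden (lithostatic) stress σ_v:
unconsolidated mud: 1636 kg/m³ × 9.81 m/s² × 960 m = 1.541×10^7 Pa = 15.41 MPa
sandstone: 2227 kg/m³ × 9.81 m/s² × 5050 m = 1.103×10^8 Pa = 110.3 MPa
siltstone: 2418 kg/m³ × 9.81 m/s² × 4520 m = 1.072×10^8 Pa = 107.2 MPa
limestone: 2660 kg/m³ × 9.81 m/s² × 1020 m = 2.662×10^7 Pa = 26.62 MPa
Total = 15.41 + 110.3 + 107.2 + 26.62 = 259.57 MPa
Pore pressure P_p = λ·σ_v = 0.48 × 259.6 MPa = 124.6 MPa
Effective stress σ' = σ_v − P_p = 259.6 − 124.6 = 134.98 MPa = 1332.1 atm

1330 atm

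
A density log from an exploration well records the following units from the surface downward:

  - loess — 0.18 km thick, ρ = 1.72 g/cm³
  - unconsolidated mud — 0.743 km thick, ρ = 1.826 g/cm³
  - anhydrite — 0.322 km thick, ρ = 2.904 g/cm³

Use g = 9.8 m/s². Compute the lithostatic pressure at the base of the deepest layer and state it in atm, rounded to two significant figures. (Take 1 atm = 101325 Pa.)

250 atm

loess: 1720 kg/m³ × 9.8 m/s² × 180 m = 3.034×10^6 Pa = 29.94 atm
unconsolidated mud: 1826 kg/m³ × 9.8 m/s² × 743 m = 1.330×10^7 Pa = 131.2 atm
anhydrite: 2904 kg/m³ × 9.8 m/s² × 322 m = 9.164×10^6 Pa = 90.44 atm
Total = 29.94 + 131.2 + 90.44 = 251.60 atm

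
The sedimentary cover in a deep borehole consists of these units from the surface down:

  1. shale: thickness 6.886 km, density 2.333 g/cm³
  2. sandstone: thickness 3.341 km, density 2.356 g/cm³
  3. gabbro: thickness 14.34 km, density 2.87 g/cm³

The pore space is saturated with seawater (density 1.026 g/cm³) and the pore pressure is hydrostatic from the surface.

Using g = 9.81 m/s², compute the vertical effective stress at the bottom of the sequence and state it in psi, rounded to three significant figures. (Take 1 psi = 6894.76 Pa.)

56800 psi

Overburden (lithostatic) stress σ_v:
shale: 2333 kg/m³ × 9.81 m/s² × 6886 m = 1.576×10^8 Pa = 157.6 MPa
sandstone: 2356 kg/m³ × 9.81 m/s² × 3341 m = 7.722×10^7 Pa = 77.22 MPa
gabbro: 2870 kg/m³ × 9.81 m/s² × 14340 m = 4.037×10^8 Pa = 403.7 MPa
Total = 157.6 + 77.22 + 403.7 = 638.55 MPa
Pore pressure P_p = 1026 kg/m³ × 9.81 m/s² × 24567 m = 2.473×10^8 Pa = 247.3 MPa
Effective stress σ' = σ_v − P_p = 638.6 − 247.3 = 391.29 MPa = 56751 psi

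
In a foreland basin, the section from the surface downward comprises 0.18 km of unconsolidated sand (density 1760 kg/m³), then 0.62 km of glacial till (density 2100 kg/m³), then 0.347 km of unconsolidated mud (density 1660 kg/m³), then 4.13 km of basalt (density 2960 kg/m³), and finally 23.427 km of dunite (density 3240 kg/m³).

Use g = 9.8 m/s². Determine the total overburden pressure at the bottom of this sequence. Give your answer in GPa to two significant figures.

0.89 GPa

unconsolidated sand: 1760 kg/m³ × 9.8 m/s² × 180 m = 3.105×10^6 Pa = 3.105×10^-3 GPa
glacial till: 2100 kg/m³ × 9.8 m/s² × 620 m = 1.276×10^7 Pa = 0.01276 GPa
unconsolidated mud: 1660 kg/m³ × 9.8 m/s² × 347 m = 5.645×10^6 Pa = 5.645×10^-3 GPa
basalt: 2960 kg/m³ × 9.8 m/s² × 4130 m = 1.198×10^8 Pa = 0.1198 GPa
dunite: 3240 kg/m³ × 9.8 m/s² × 23427 m = 7.439×10^8 Pa = 0.7439 GPa
Total = 3.105×10^-3 + 0.01276 + 5.645×10^-3 + 0.1198 + 0.7439 = 0.88517 GPa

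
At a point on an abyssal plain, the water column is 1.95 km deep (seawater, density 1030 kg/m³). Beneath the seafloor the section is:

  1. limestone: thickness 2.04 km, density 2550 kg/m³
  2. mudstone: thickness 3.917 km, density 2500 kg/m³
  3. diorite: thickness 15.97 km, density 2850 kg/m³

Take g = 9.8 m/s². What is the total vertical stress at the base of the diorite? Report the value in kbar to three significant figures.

seawater: 1030 kg/m³ × 9.8 m/s² × 1950 m = 1.968×10^7 Pa = 0.1968 kbar
limestone: 2550 kg/m³ × 9.8 m/s² × 2040 m = 5.098×10^7 Pa = 0.5098 kbar
mudstone: 2500 kg/m³ × 9.8 m/s² × 3917 m = 9.597×10^7 Pa = 0.9597 kbar
diorite: 2850 kg/m³ × 9.8 m/s² × 15970 m = 4.460×10^8 Pa = 4.460 kbar
Total = 0.1968 + 0.5098 + 0.9597 + 4.460 = 6.1267 kbar

6.13 kbar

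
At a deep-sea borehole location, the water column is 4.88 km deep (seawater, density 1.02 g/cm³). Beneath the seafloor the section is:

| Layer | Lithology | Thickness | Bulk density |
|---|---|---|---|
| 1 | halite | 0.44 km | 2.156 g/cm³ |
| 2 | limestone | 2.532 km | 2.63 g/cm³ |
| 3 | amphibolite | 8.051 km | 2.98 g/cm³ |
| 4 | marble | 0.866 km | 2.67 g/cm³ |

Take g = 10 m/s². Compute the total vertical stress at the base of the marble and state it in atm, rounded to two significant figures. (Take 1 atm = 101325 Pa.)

3800 atm

seawater: 1020 kg/m³ × 10 m/s² × 4880 m = 4.978×10^7 Pa = 491.3 atm
halite: 2156 kg/m³ × 10 m/s² × 440 m = 9.486×10^6 Pa = 93.62 atm
limestone: 2630 kg/m³ × 10 m/s² × 2532 m = 6.659×10^7 Pa = 657.2 atm
amphibolite: 2980 kg/m³ × 10 m/s² × 8051 m = 2.399×10^8 Pa = 2368 atm
marble: 2670 kg/m³ × 10 m/s² × 866 m = 2.312×10^7 Pa = 228.2 atm
Total = 491.3 + 93.62 + 657.2 + 2368 + 228.2 = 3838.1 atm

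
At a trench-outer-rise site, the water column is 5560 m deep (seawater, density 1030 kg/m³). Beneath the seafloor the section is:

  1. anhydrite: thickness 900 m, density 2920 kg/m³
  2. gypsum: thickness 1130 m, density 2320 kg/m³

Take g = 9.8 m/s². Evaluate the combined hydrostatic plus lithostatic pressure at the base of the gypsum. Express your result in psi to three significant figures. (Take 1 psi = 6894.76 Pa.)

15600 psi

seawater: 1030 kg/m³ × 9.8 m/s² × 5560 m = 5.612×10^7 Pa = 8140 psi
anhydrite: 2920 kg/m³ × 9.8 m/s² × 900 m = 2.575×10^7 Pa = 3735 psi
gypsum: 2320 kg/m³ × 9.8 m/s² × 1130 m = 2.569×10^7 Pa = 3726 psi
Total = 8140 + 3735 + 3726 = 15602 psi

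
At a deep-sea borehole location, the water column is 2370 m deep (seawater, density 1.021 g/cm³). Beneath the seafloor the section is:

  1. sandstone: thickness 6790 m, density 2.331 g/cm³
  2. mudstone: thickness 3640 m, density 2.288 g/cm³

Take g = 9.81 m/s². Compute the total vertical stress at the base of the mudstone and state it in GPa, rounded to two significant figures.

0.26 GPa

seawater: 1021 kg/m³ × 9.81 m/s² × 2370 m = 2.374×10^7 Pa = 0.02374 GPa
sandstone: 2331 kg/m³ × 9.81 m/s² × 6790 m = 1.553×10^8 Pa = 0.1553 GPa
mudstone: 2288 kg/m³ × 9.81 m/s² × 3640 m = 8.170×10^7 Pa = 0.08170 GPa
Total = 0.02374 + 0.1553 + 0.08170 = 0.26071 GPa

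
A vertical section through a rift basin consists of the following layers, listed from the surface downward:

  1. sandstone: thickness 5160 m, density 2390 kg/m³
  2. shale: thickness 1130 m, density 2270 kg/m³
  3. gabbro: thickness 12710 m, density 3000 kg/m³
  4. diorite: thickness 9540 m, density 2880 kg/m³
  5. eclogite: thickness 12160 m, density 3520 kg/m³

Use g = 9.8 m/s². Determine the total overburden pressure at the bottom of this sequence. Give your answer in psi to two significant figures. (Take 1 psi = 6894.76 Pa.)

sandstone: 2390 kg/m³ × 9.8 m/s² × 5160 m = 1.209×10^8 Pa = 17529 psi
shale: 2270 kg/m³ × 9.8 m/s² × 1130 m = 2.514×10^7 Pa = 3646 psi
gabbro: 3000 kg/m³ × 9.8 m/s² × 12710 m = 3.737×10^8 Pa = 54197 psi
diorite: 2880 kg/m³ × 9.8 m/s² × 9540 m = 2.693×10^8 Pa = 39052 psi
eclogite: 3520 kg/m³ × 9.8 m/s² × 12160 m = 4.195×10^8 Pa = 60839 psi
Total = 17529 + 3646 + 54197 + 39052 + 60839 = 1.7526×10^5 psi

180000 psi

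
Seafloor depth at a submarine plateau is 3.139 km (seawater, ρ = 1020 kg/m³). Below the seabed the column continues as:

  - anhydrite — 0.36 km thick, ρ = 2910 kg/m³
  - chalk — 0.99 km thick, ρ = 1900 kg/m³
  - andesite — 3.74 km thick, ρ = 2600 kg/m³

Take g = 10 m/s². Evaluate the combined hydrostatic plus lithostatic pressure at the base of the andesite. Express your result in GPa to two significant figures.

0.16 GPa

seawater: 1020 kg/m³ × 10 m/s² × 3139 m = 3.202×10^7 Pa = 0.03202 GPa
anhydrite: 2910 kg/m³ × 10 m/s² × 360 m = 1.048×10^7 Pa = 0.01048 GPa
chalk: 1900 kg/m³ × 10 m/s² × 990 m = 1.881×10^7 Pa = 0.01881 GPa
andesite: 2600 kg/m³ × 10 m/s² × 3740 m = 9.724×10^7 Pa = 0.09724 GPa
Total = 0.03202 + 0.01048 + 0.01881 + 0.09724 = 0.15854 GPa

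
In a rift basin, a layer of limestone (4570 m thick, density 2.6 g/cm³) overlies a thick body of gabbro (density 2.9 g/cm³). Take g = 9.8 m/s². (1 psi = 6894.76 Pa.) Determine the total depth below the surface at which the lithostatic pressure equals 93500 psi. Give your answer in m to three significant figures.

Pressure at base of upper layers: 2600×9.8×4570 = 1.164×10^8 Pa = 16889 psi
Remaining pressure to be supplied by gabbro: 6.447×10^8 − 1.164×10^8 = 5.282×10^8 Pa
Additional depth in gabbro = 5.282×10^8 Pa / (2900 kg/m³ × 9.8 m/s²) = 18586 m
Total depth = 4570 m + 18586 m = 23156 m

23200 m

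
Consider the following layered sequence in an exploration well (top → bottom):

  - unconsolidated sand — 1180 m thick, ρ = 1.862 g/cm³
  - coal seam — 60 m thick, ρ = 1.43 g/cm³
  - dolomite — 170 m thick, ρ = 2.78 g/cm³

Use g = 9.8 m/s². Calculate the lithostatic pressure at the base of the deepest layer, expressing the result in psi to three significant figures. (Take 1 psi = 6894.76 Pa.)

3920 psi

unconsolidated sand: 1862 kg/m³ × 9.8 m/s² × 1180 m = 2.153×10^7 Pa = 3123 psi
coal seam: 1430 kg/m³ × 9.8 m/s² × 60 m = 8.408×10^5 Pa = 122.0 psi
dolomite: 2780 kg/m³ × 9.8 m/s² × 170 m = 4.631×10^6 Pa = 671.7 psi
Total = 3123 + 122.0 + 671.7 = 3916.7 psi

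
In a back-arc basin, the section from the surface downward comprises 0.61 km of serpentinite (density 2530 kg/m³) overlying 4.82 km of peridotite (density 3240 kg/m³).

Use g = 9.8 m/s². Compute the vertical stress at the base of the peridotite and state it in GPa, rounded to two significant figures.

serpentinite: 2530 kg/m³ × 9.8 m/s² × 610 m = 1.512×10^7 Pa = 0.01512 GPa
peridotite: 3240 kg/m³ × 9.8 m/s² × 4820 m = 1.530×10^8 Pa = 0.1530 GPa
Total = 0.01512 + 0.1530 = 0.16817 GPa

0.17 GPa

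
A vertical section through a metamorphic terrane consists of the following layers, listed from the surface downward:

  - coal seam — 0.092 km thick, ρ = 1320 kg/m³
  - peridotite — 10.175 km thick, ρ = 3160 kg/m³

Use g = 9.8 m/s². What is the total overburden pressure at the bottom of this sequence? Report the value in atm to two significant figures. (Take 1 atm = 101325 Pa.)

3100 atm

coal seam: 1320 kg/m³ × 9.8 m/s² × 92 m = 1.190×10^6 Pa = 11.75 atm
peridotite: 3160 kg/m³ × 9.8 m/s² × 10175 m = 3.151×10^8 Pa = 3110 atm
Total = 11.75 + 3110 = 3121.5 atm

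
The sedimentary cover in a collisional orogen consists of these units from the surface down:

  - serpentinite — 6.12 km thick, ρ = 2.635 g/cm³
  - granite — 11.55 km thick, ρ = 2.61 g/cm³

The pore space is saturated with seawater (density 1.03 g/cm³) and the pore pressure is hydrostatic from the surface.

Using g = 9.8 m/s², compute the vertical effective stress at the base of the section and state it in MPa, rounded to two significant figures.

Overburden (lithostatic) stress σ_v:
serpentinite: 2635 kg/m³ × 9.8 m/s² × 6120 m = 1.580×10^8 Pa = 158.0 MPa
granite: 2610 kg/m³ × 9.8 m/s² × 11550 m = 2.954×10^8 Pa = 295.4 MPa
Total = 158.0 + 295.4 = 453.46 MPa
Pore pressure P_p = 1030 kg/m³ × 9.8 m/s² × 17670 m = 1.784×10^8 Pa = 178.4 MPa
Effective stress σ' = σ_v − P_p = 453.5 − 178.4 = 275.10 MPa

280 MPa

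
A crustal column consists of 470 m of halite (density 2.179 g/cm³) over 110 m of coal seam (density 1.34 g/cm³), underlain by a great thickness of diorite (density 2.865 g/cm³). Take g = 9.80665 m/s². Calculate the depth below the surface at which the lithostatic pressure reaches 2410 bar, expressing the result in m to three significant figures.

Pressure at base of upper layers: 2179×9.80665×470 + 1340×9.80665×110 = 1.149×10^7 Pa = 114.9 bar
Remaining pressure to be supplied by diorite: 2.410×10^8 − 1.149×10^7 = 2.295×10^8 Pa
Additional depth in diorite = 2.295×10^8 Pa / (2865 kg/m³ × 9.80665 m/s²) = 8168.8 m
Total depth = 580 m + 8168.8 m = 8748.8 m

8750 m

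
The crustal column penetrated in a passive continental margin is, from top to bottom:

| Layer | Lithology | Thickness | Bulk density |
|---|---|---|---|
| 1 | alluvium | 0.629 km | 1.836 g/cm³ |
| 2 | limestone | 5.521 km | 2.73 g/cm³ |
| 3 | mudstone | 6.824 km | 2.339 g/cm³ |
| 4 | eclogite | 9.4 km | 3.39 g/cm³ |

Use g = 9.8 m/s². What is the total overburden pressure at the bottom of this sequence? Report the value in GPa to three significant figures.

alluvium: 1836 kg/m³ × 9.8 m/s² × 629 m = 1.132×10^7 Pa = 0.01132 GPa
limestone: 2730 kg/m³ × 9.8 m/s² × 5521 m = 1.477×10^8 Pa = 0.1477 GPa
mudstone: 2339 kg/m³ × 9.8 m/s² × 6824 m = 1.564×10^8 Pa = 0.1564 GPa
eclogite: 3390 kg/m³ × 9.8 m/s² × 9400 m = 3.123×10^8 Pa = 0.3123 GPa
Total = 0.01132 + 0.1477 + 0.1564 + 0.3123 = 0.62773 GPa

0.628 GPa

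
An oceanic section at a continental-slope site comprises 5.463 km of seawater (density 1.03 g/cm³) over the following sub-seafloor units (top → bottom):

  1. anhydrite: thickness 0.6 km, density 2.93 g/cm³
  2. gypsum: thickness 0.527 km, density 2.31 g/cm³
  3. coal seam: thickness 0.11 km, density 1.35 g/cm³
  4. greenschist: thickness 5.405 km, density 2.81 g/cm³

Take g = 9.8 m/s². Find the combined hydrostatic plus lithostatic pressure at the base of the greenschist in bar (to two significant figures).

2300 bar

seawater: 1030 kg/m³ × 9.8 m/s² × 5463 m = 5.514×10^7 Pa = 551.4 bar
anhydrite: 2930 kg/m³ × 9.8 m/s² × 600 m = 1.723×10^7 Pa = 172.3 bar
gypsum: 2310 kg/m³ × 9.8 m/s² × 527 m = 1.193×10^7 Pa = 119.3 bar
coal seam: 1350 kg/m³ × 9.8 m/s² × 110 m = 1.455×10^6 Pa = 14.55 bar
greenschist: 2810 kg/m³ × 9.8 m/s² × 5405 m = 1.488×10^8 Pa = 1488 bar
Total = 551.4 + 172.3 + 119.3 + 14.55 + 1488 = 2346.0 bar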